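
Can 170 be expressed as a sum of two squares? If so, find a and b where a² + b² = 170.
1² + 13² (a=1, b=13)

Factorization: 170 = 2 × 5 × 17
By Fermat: n is sum of two squares iff every prime p ≡ 3 (mod 4) appears to even power.
All primes ≡ 3 (mod 4) appear to even power.
Search a = 0, 1, 2, … for 170 - a² a perfect square: first hit at a = 1: 170 - 1 = 169 = 13².
170 = 1² + 13² = 1 + 169 ✓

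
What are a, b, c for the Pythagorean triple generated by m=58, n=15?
(3139, 1740, 3589)

Euclid's formula: a = m² - n², b = 2mn, c = m² + n²
m = 58, n = 15
a = 58² - 15² = 3364 - 225 = 3139
b = 2 × 58 × 15 = 1740
c = 58² + 15² = 3364 + 225 = 3589
Verification: 3139² + 1740² = 9853321 + 3027600 = 12880921 = 3589² ✓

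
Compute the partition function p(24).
1575

p(n) counts ways to write n as a sum of positive integers (order ignored).
Euler's pentagonal recurrence: p(k) = p(k-1) + p(k-2) - p(k-5) - p(k-7) + p(k-12) + p(k-15) - ... (offsets j(3j∓1)/2, signs ++--, p(0)=1, p(<0)=0).
DP table for k = 0..23: p(0)=1, p(1)=1, p(2)=2, p(3)=3, p(4)=5, p(5)=7, p(6)=11, p(7)=15, p(8)=22, p(9)=30, p(10)=42, p(11)=56, p(12)=77, p(13)=101, p(14)=135, p(15)=176, p(16)=231, p(17)=297, p(18)=385, p(19)=490, p(20)=627, p(21)=792, p(22)=1002, p(23)=1255.
Final step: p(24) = p(23) + p(22) - p(19) - p(17) + p(12) + p(9) - p(2)
= 1255 + 1002 - 490 - 297 + 77 + 30 - 2
= 1575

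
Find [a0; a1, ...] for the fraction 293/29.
[10; 9, 1, 2]

Euclidean algorithm steps:
293 = 10 × 29 + 3
29 = 9 × 3 + 2
3 = 1 × 2 + 1
2 = 2 × 1 + 0
Continued fraction: [10; 9, 1, 2]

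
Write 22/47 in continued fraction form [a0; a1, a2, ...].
[0; 2, 7, 3]

Euclidean algorithm steps:
22 = 0 × 47 + 22
47 = 2 × 22 + 3
22 = 7 × 3 + 1
3 = 3 × 1 + 0
Continued fraction: [0; 2, 7, 3]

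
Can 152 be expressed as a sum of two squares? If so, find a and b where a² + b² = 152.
Not possible

Factorization: 152 = 2^3 × 19
By Fermat: n is sum of two squares iff every prime p ≡ 3 (mod 4) appears to even power.
Prime(s) ≡ 3 (mod 4) with odd exponent: [(19, 1)]
Therefore 152 cannot be expressed as a² + b².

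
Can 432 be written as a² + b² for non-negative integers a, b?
Not possible

Factorization: 432 = 2^4 × 3^3
By Fermat: n is sum of two squares iff every prime p ≡ 3 (mod 4) appears to even power.
Prime(s) ≡ 3 (mod 4) with odd exponent: [(3, 3)]
Therefore 432 cannot be expressed as a² + b².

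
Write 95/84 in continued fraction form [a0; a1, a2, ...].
[1; 7, 1, 1, 1, 3]

Euclidean algorithm steps:
95 = 1 × 84 + 11
84 = 7 × 11 + 7
11 = 1 × 7 + 4
7 = 1 × 4 + 3
4 = 1 × 3 + 1
3 = 3 × 1 + 0
Continued fraction: [1; 7, 1, 1, 1, 3]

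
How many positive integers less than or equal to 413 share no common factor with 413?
348

413 = 7 × 59
φ(n) = n × ∏(1 - 1/p) for each prime p dividing n
φ(413) = 413 × (1 - 1/7) × (1 - 1/59) = 348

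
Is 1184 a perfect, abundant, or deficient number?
abundant

Proper divisors of 1184: sum = 1 + 2 + 4 + 8 + 16 + 32 + 37 + 74 + 148 + 296 + 592 = 1210
Since 1210 > 1184, 1184 is abundant.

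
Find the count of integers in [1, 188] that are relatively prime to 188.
92

188 = 2^2 × 47
φ(n) = n × ∏(1 - 1/p) for each prime p dividing n
φ(188) = 188 × (1 - 1/2) × (1 - 1/47) = 92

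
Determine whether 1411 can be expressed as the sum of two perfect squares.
Not possible

Factorization: 1411 = 17 × 83
By Fermat: n is sum of two squares iff every prime p ≡ 3 (mod 4) appears to even power.
Prime(s) ≡ 3 (mod 4) with odd exponent: [(83, 1)]
Therefore 1411 cannot be expressed as a² + b².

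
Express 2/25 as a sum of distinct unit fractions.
1/13 + 1/325

Greedy algorithm:
2/25: ceiling(25/2) = 13, use 1/13
1/325: ceiling(325/1) = 325, use 1/325
Result: 2/25 = 1/13 + 1/325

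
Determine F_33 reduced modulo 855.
268

Matrix identity: Q^n = [[F_(n+1), F_n], [F_n, F_(n-1)]] with Q = [[1,1],[1,0]].
n = 33 = 100001₂. Square-and-multiply, entries mod 855:
Q^1 = [[1,1],[1,0]]
Q^2 = (Q^1)² = [[2,1],[1,1]]
Q^4 = (Q^2)² = [[5,3],[3,2]]
Q^8 = (Q^4)² = [[34,21],[21,13]]
Q^16 = (Q^8)² = [[742,132],[132,610]]
Q^33 = (Q^16)²·Q = [[37,268],[268,624]]
F_33 mod 855 = Q^33[0][1] = 268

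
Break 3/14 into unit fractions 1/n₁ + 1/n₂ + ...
1/5 + 1/70

Greedy algorithm:
3/14: ceiling(14/3) = 5, use 1/5
1/70: ceiling(70/1) = 70, use 1/70
Result: 3/14 = 1/5 + 1/70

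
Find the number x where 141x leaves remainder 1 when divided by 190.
31

gcd(141, 190) = 1, so the inverse exists.
Extended Euclidean algorithm on (190, 141):
190 = 1 × 141 + 49  ⟹  49 = (1)·190 + (-1)·141
141 = 2 × 49 + 43  ⟹  43 = (-2)·190 + (3)·141
49 = 1 × 43 + 6  ⟹  6 = (3)·190 + (-4)·141
43 = 7 × 6 + 1  ⟹  1 = (-23)·190 + (31)·141
So (31)·141 ≡ 1 (mod 190), i.e. 141^(-1) ≡ 31 (mod 190).
Check: 141 × 31 = 4371 ≡ 1 (mod 190)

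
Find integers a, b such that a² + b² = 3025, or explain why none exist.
0² + 55² (a=0, b=55)

Factorization: 3025 = 5^2 × 11^2
By Fermat: n is sum of two squares iff every prime p ≡ 3 (mod 4) appears to even power.
All primes ≡ 3 (mod 4) appear to even power.
Search a = 0, 1, 2, … for 3025 - a² a perfect square: first hit at a = 0: 3025 - 0 = 3025 = 55².
3025 = 0² + 55² = 0 + 3025 ✓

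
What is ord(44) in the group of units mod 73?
72

73 is prime, so ord(44) divides φ(73) = 72.
Divisors of 72: 1, 2, 3, 4, 6, 8, 9, 12, 18, 24, 36, 72.
Repeated squaring: 44^1 ≡ 44, 44^2 ≡ 38, 44^4 ≡ 57, 44^8 ≡ 37, 44^16 ≡ 55, 44^32 ≡ 32, 44^64 ≡ 2 (mod 73).
Test 44^d mod 73 for each divisor d in increasing order:
44^1 ≡ 44
44^2 ≡ 38
44^3 = 44^2·44^1 ≡ 66
44^4 ≡ 57
44^6 = 44^4·44^2 ≡ 49
44^8 ≡ 37
44^9 = 44^8·44^1 ≡ 22
44^12 = 44^8·44^4 ≡ 65
44^18 = 44^16·44^2 ≡ 46
44^24 = 44^16·44^8 ≡ 64
44^36 = 44^32·44^4 ≡ 72
44^72 = 44^64·44^8 ≡ 1  ← first divisor giving 1
The order is 72.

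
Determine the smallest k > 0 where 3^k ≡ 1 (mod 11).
5

11 is prime, so ord(3) divides φ(11) = 10.
Divisors of 10: 1, 2, 5, 10.
Repeated squaring: 3^1 ≡ 3, 3^2 ≡ 9, 3^4 ≡ 4, 3^8 ≡ 5 (mod 11).
Test 3^d mod 11 for each divisor d in increasing order:
3^1 ≡ 3
3^2 ≡ 9
3^5 = 3^4·3^1 ≡ 1  ← first divisor giving 1
The order is 5.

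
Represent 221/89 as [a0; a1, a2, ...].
[2; 2, 14, 3]

Euclidean algorithm steps:
221 = 2 × 89 + 43
89 = 2 × 43 + 3
43 = 14 × 3 + 1
3 = 3 × 1 + 0
Continued fraction: [2; 2, 14, 3]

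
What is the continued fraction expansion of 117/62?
[1; 1, 7, 1, 6]

Euclidean algorithm steps:
117 = 1 × 62 + 55
62 = 1 × 55 + 7
55 = 7 × 7 + 6
7 = 1 × 6 + 1
6 = 6 × 1 + 0
Continued fraction: [1; 1, 7, 1, 6]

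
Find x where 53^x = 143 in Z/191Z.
43

Baby-step giant-step with step n = ⌈√191⌉ = 14.
Baby steps 53^j mod 191 (j:value) for j=0..13: 0:1, 1:53, 2:135, 3:88, 4:80, 5:38, 6:104, 7:164, 8:97, 9:175, 10:107, 11:132, 12:120, 13:57.
Giant-step multiplier: 53^(-14) ≡ 53^(190-14) = 53^176 ≡ 60 (mod 191).
Giant steps γ_i = 143·60^i mod 191: γ_0=143, γ_1=176, γ_2=55, γ_3=53 (in table at j=1).
x = i·n + j = 3·14 + 1 = 43.
Check: 53^43 ≡ 143 (mod 191).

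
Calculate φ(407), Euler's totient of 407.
360

407 = 11 × 37
φ(n) = n × ∏(1 - 1/p) for each prime p dividing n
φ(407) = 407 × (1 - 1/11) × (1 - 1/37) = 360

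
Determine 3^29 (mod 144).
99

Repeated squaring. Binary of 29 = 11101.
3^1 ≡ 3 (mod 144); 3^2 ≡ 9 (mod 144); 3^4 ≡ 81 (mod 144); 3^8 ≡ 81 (mod 144); 3^16 ≡ 81 (mod 144)
3^29 = 3^1 × 3^4 × 3^8 × 3^16 ≡ 99 (mod 144)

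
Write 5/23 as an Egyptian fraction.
1/5 + 1/58 + 1/6670

Greedy algorithm:
5/23: ceiling(23/5) = 5, use 1/5
2/115: ceiling(115/2) = 58, use 1/58
1/6670: ceiling(6670/1) = 6670, use 1/6670
Result: 5/23 = 1/5 + 1/58 + 1/6670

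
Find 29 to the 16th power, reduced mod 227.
147

Repeated squaring. Binary of 16 = 10000.
29^1 ≡ 29 (mod 227); 29^2 ≡ 160 (mod 227); 29^4 ≡ 176 (mod 227); 29^8 ≡ 104 (mod 227); 29^16 ≡ 147 (mod 227)
29^16 = 29^16 ≡ 147 (mod 227)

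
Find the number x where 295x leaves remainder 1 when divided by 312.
55

gcd(295, 312) = 1, so the inverse exists.
Extended Euclidean algorithm on (312, 295):
312 = 1 × 295 + 17  ⟹  17 = (1)·312 + (-1)·295
295 = 17 × 17 + 6  ⟹  6 = (-17)·312 + (18)·295
17 = 2 × 6 + 5  ⟹  5 = (35)·312 + (-37)·295
6 = 1 × 5 + 1  ⟹  1 = (-52)·312 + (55)·295
So (55)·295 ≡ 1 (mod 312), i.e. 295^(-1) ≡ 55 (mod 312).
Check: 295 × 55 = 16225 ≡ 1 (mod 312)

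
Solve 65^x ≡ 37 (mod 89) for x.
55

Baby-step giant-step with step n = ⌈√89⌉ = 10.
Baby steps 65^j mod 89 (j:value) for j=0..9: 0:1, 1:65, 2:42, 3:60, 4:73, 5:28, 6:40, 7:19, 8:78, 9:86.
Giant-step multiplier: 65^(-10) ≡ 65^(88-10) = 65^78 ≡ 68 (mod 89).
Giant steps γ_i = 37·68^i mod 89: γ_0=37, γ_1=24, γ_2=30, γ_3=82, γ_4=58, γ_5=28 (in table at j=5).
x = i·n + j = 5·10 + 5 = 55.
Check: 65^55 ≡ 37 (mod 89).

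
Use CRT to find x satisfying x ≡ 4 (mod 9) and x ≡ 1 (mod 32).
193

Using Chinese Remainder Theorem:
M = 9 × 32 = 288
M1 = 32, M2 = 9
y1 = 32^(-1) mod 9 = 2
y2 = 9^(-1) mod 32 = 25
x = (4×32×2 + 1×9×25) mod 288 = 193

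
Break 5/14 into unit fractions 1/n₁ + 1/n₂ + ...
1/3 + 1/42

Greedy algorithm:
5/14: ceiling(14/5) = 3, use 1/3
1/42: ceiling(42/1) = 42, use 1/42
Result: 5/14 = 1/3 + 1/42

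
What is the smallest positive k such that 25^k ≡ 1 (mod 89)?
22

89 is prime, so ord(25) divides φ(89) = 88.
Divisors of 88: 1, 2, 4, 8, 11, 22, 44, 88.
Repeated squaring: 25^1 ≡ 25, 25^2 ≡ 2, 25^4 ≡ 4, 25^8 ≡ 16, 25^16 ≡ 78, 25^32 ≡ 32, 25^64 ≡ 45 (mod 89).
Test 25^d mod 89 for each divisor d in increasing order:
25^1 ≡ 25
25^2 ≡ 2
25^4 ≡ 4
25^8 ≡ 16
25^11 = 25^8·25^2·25^1 ≡ 88
25^22 = 25^16·25^4·25^2 ≡ 1  ← first divisor giving 1
The order is 22.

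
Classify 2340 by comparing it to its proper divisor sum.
abundant

Proper divisors of 2340: sum = 1 + 2 + 3 + 4 + 5 + 6 + 9 + 10 + ... + 468 + 585 + 780 + 1170 (35 divisors) = 5304
Since 5304 > 2340, 2340 is abundant.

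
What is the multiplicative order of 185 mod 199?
198

199 is prime, so ord(185) divides φ(199) = 198.
Divisors of 198: 1, 2, 3, 6, 9, 11, 18, 22, 33, 66, 99, 198.
Repeated squaring: 185^1 ≡ 185, 185^2 ≡ 196, 185^4 ≡ 9, 185^8 ≡ 81, 185^16 ≡ 193, 185^32 ≡ 36, 185^64 ≡ 102, 185^128 ≡ 56 (mod 199).
Test 185^d mod 199 for each divisor d in increasing order:
185^1 ≡ 185
185^2 ≡ 196
185^3 = 185^2·185^1 ≡ 42
185^6 = 185^4·185^2 ≡ 172
185^9 = 185^8·185^1 ≡ 60
185^11 = 185^8·185^2·185^1 ≡ 19
185^18 = 185^16·185^2 ≡ 18
185^22 = 185^16·185^4·185^2 ≡ 162
185^33 = 185^32·185^1 ≡ 93
185^66 = 185^64·185^2 ≡ 92
185^99 = 185^64·185^32·185^2·185^1 ≡ 198
185^198 = 185^128·185^64·185^4·185^2 ≡ 1  ← first divisor giving 1
The order is 198.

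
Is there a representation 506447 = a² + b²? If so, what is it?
Not possible

Factorization: 506447 = 17 × 31^3
By Fermat: n is sum of two squares iff every prime p ≡ 3 (mod 4) appears to even power.
Prime(s) ≡ 3 (mod 4) with odd exponent: [(31, 3)]
Therefore 506447 cannot be expressed as a² + b².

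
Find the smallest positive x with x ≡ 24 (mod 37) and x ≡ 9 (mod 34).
1097

Using Chinese Remainder Theorem:
M = 37 × 34 = 1258
M1 = 34, M2 = 37
y1 = 34^(-1) mod 37 = 12
y2 = 37^(-1) mod 34 = 23
x = (24×34×12 + 9×37×23) mod 1258 = 1097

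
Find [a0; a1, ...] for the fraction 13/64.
[0; 4, 1, 12]

Euclidean algorithm steps:
13 = 0 × 64 + 13
64 = 4 × 13 + 12
13 = 1 × 12 + 1
12 = 12 × 1 + 0
Continued fraction: [0; 4, 1, 12]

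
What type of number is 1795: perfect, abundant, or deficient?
deficient

Proper divisors of 1795: sum = 1 + 5 + 359 = 365
Since 365 < 1795, 1795 is deficient.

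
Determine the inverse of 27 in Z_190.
183

gcd(27, 190) = 1, so the inverse exists.
Extended Euclidean algorithm on (190, 27):
190 = 7 × 27 + 1  ⟹  1 = (1)·190 + (-7)·27
So (-7)·27 ≡ 1 (mod 190), i.e. 27^(-1) ≡ -7 ≡ 183 (mod 190).
Check: 27 × 183 = 4941 ≡ 1 (mod 190)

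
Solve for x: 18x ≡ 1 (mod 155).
112

gcd(18, 155) = 1, so the inverse exists.
Extended Euclidean algorithm on (155, 18):
155 = 8 × 18 + 11  ⟹  11 = (1)·155 + (-8)·18
18 = 1 × 11 + 7  ⟹  7 = (-1)·155 + (9)·18
11 = 1 × 7 + 4  ⟹  4 = (2)·155 + (-17)·18
7 = 1 × 4 + 3  ⟹  3 = (-3)·155 + (26)·18
4 = 1 × 3 + 1  ⟹  1 = (5)·155 + (-43)·18
So (-43)·18 ≡ 1 (mod 155), i.e. 18^(-1) ≡ -43 ≡ 112 (mod 155).
Check: 18 × 112 = 2016 ≡ 1 (mod 155)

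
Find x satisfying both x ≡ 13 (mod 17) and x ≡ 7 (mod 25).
132

Using Chinese Remainder Theorem:
M = 17 × 25 = 425
M1 = 25, M2 = 17
y1 = 25^(-1) mod 17 = 15
y2 = 17^(-1) mod 25 = 3
x = (13×25×15 + 7×17×3) mod 425 = 132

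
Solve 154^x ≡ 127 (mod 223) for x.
128

Baby-step giant-step with step n = ⌈√223⌉ = 15.
Baby steps 154^j mod 223 (j:value) for j=0..14: 0:1, 1:154, 2:78, 3:193, 4:63, 5:113, 6:8, 7:117, 8:178, 9:206, 10:58, 11:12, 12:64, 13:44, 14:86.
Giant-step multiplier: 154^(-15) ≡ 154^(222-15) = 154^207 ≡ 182 (mod 223).
Giant steps γ_i = 127·182^i mod 223: γ_0=127, γ_1=145, γ_2=76, γ_3=6, γ_4=200, γ_5=51, γ_6=139, γ_7=99, γ_8=178 (in table at j=8).
x = i·n + j = 8·15 + 8 = 128.
Check: 154^128 ≡ 127 (mod 223).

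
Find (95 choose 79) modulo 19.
0

Using Lucas' theorem:
Write n=95 and k=79 in base 19:
n in base 19: [5, 0]
k in base 19: [4, 3]
C(95,79) mod 19 = ∏ C(n_i, k_i) mod 19
Digit binomials (mod 19): C(5,4) = 5; C(0,3) = 0 (k_i > n_i)
Product: 5 × 0 = 0 ≡ 0 (mod 19)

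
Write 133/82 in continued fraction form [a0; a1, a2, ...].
[1; 1, 1, 1, 1, 1, 4, 2]

Euclidean algorithm steps:
133 = 1 × 82 + 51
82 = 1 × 51 + 31
51 = 1 × 31 + 20
31 = 1 × 20 + 11
20 = 1 × 11 + 9
11 = 1 × 9 + 2
9 = 4 × 2 + 1
2 = 2 × 1 + 0
Continued fraction: [1; 1, 1, 1, 1, 1, 4, 2]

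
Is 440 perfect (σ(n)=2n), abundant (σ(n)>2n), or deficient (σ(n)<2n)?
abundant

Proper divisors of 440: sum = 1 + 2 + 4 + 5 + 8 + 10 + 11 + 20 + 22 + 40 + 44 + 55 + 88 + 110 + 220 = 640
Since 640 > 440, 440 is abundant.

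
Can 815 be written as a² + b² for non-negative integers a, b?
Not possible

Factorization: 815 = 5 × 163
By Fermat: n is sum of two squares iff every prime p ≡ 3 (mod 4) appears to even power.
Prime(s) ≡ 3 (mod 4) with odd exponent: [(163, 1)]
Therefore 815 cannot be expressed as a² + b².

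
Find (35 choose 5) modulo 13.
9

Using Lucas' theorem:
Write n=35 and k=5 in base 13:
n in base 13: [2, 9]
k in base 13: [0, 5]
C(35,5) mod 13 = ∏ C(n_i, k_i) mod 13
Digit binomials (mod 13): C(2,0) = 1; C(9,5) = 126 ≡ 9
Product: 1 × 9 = 9 ≡ 9 (mod 13)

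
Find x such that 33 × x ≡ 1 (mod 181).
11

gcd(33, 181) = 1, so the inverse exists.
Extended Euclidean algorithm on (181, 33):
181 = 5 × 33 + 16  ⟹  16 = (1)·181 + (-5)·33
33 = 2 × 16 + 1  ⟹  1 = (-2)·181 + (11)·33
So (11)·33 ≡ 1 (mod 181), i.e. 33^(-1) ≡ 11 (mod 181).
Check: 33 × 11 = 363 ≡ 1 (mod 181)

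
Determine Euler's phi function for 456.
144

456 = 2^3 × 3 × 19
φ(n) = n × ∏(1 - 1/p) for each prime p dividing n
φ(456) = 456 × (1 - 1/2) × (1 - 1/3) × (1 - 1/19) = 144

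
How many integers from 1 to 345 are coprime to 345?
176

345 = 3 × 5 × 23
φ(n) = n × ∏(1 - 1/p) for each prime p dividing n
φ(345) = 345 × (1 - 1/3) × (1 - 1/5) × (1 - 1/23) = 176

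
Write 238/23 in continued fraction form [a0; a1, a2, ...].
[10; 2, 1, 7]

Euclidean algorithm steps:
238 = 10 × 23 + 8
23 = 2 × 8 + 7
8 = 1 × 7 + 1
7 = 7 × 1 + 0
Continued fraction: [10; 2, 1, 7]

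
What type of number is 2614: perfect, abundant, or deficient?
deficient

Proper divisors of 2614: sum = 1 + 2 + 1307 = 1310
Since 1310 < 2614, 2614 is deficient.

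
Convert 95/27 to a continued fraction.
[3; 1, 1, 13]

Euclidean algorithm steps:
95 = 3 × 27 + 14
27 = 1 × 14 + 13
14 = 1 × 13 + 1
13 = 13 × 1 + 0
Continued fraction: [3; 1, 1, 13]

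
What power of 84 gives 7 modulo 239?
23

Baby-step giant-step with step n = ⌈√239⌉ = 16.
Baby steps 84^j mod 239 (j:value) for j=0..15: 0:1, 1:84, 2:125, 3:223, 4:90, 5:151, 6:17, 7:233, 8:213, 9:206, 10:96, 11:177, 12:50, 13:137, 14:36, 15:156.
Giant-step multiplier: 84^(-16) ≡ 84^(238-16) = 84^222 ≡ 204 (mod 239).
Giant steps γ_i = 7·204^i mod 239: γ_0=7, γ_1=233 (in table at j=7).
x = i·n + j = 1·16 + 7 = 23.
Check: 84^23 ≡ 7 (mod 239).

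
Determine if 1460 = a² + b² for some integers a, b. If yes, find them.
4² + 38² (a=4, b=38)

Factorization: 1460 = 2^2 × 5 × 73
By Fermat: n is sum of two squares iff every prime p ≡ 3 (mod 4) appears to even power.
All primes ≡ 3 (mod 4) appear to even power.
Search a = 0, 1, 2, … for 1460 - a² a perfect square: first hit at a = 4: 1460 - 16 = 1444 = 38².
1460 = 4² + 38² = 16 + 1444 ✓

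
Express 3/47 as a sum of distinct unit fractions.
1/16 + 1/752

Greedy algorithm:
3/47: ceiling(47/3) = 16, use 1/16
1/752: ceiling(752/1) = 752, use 1/752
Result: 3/47 = 1/16 + 1/752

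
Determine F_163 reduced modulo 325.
317

Matrix identity: Q^n = [[F_(n+1), F_n], [F_n, F_(n-1)]] with Q = [[1,1],[1,0]].
n = 163 = 10100011₂. Square-and-multiply, entries mod 325:
Q^1 = [[1,1],[1,0]]
Q^2 = (Q^1)² = [[2,1],[1,1]]
Q^5 = (Q^2)²·Q = [[8,5],[5,3]]
Q^10 = (Q^5)² = [[89,55],[55,34]]
Q^20 = (Q^10)² = [[221,265],[265,281]]
Q^40 = (Q^20)² = [[116,105],[105,11]]
Q^81 = (Q^40)²·Q = [[116,106],[106,10]]
Q^163 = (Q^81)²·Q = [[23,317],[317,31]]
F_163 mod 325 = Q^163[0][1] = 317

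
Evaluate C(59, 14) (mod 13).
2

Using Lucas' theorem:
Write n=59 and k=14 in base 13:
n in base 13: [4, 7]
k in base 13: [1, 1]
C(59,14) mod 13 = ∏ C(n_i, k_i) mod 13
Digit binomials (mod 13): C(4,1) = 4; C(7,1) = 7
Product: 4 × 7 = 28 ≡ 2 (mod 13)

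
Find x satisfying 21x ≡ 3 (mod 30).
x ≡ 3 (mod 10)

gcd(21, 30) = 3, which divides 3, so solutions exist.
Divide through by 3: 7x ≡ 1 (mod 10).
Find 7^(-1) mod 10 by the extended Euclidean algorithm:
10 = 1 × 7 + 3  ⟹  3 = (1)·10 + (-1)·7
7 = 2 × 3 + 1  ⟹  1 = (-2)·10 + (3)·7
So (3)·7 ≡ 1 (mod 10), i.e. 7^(-1) ≡ 3 (mod 10).
x ≡ 3 × 1 = 3 ≡ 3 (mod 10).
Check: 21 × 3 = 63 ≡ 3 (mod 30).
x ≡ 3 (mod 10), giving 3 solutions mod 30.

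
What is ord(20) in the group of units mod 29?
7

29 is prime, so ord(20) divides φ(29) = 28.
Divisors of 28: 1, 2, 4, 7, 14, 28.
Repeated squaring: 20^1 ≡ 20, 20^2 ≡ 23, 20^4 ≡ 7, 20^8 ≡ 20, 20^16 ≡ 23 (mod 29).
Test 20^d mod 29 for each divisor d in increasing order:
20^1 ≡ 20
20^2 ≡ 23
20^4 ≡ 7
20^7 = 20^4·20^2·20^1 ≡ 1  ← first divisor giving 1
The order is 7.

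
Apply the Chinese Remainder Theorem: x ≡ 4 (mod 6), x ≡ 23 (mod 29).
52

Using Chinese Remainder Theorem:
M = 6 × 29 = 174
M1 = 29, M2 = 6
y1 = 29^(-1) mod 6 = 5
y2 = 6^(-1) mod 29 = 5
x = (4×29×5 + 23×6×5) mod 174 = 52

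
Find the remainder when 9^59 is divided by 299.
29

Repeated squaring. Binary of 59 = 111011.
9^1 ≡ 9 (mod 299); 9^2 ≡ 81 (mod 299); 9^4 ≡ 282 (mod 299); 9^8 ≡ 289 (mod 299); 9^16 ≡ 100 (mod 299); 9^32 ≡ 133 (mod 299)
9^59 = 9^1 × 9^2 × 9^8 × 9^16 × 9^32 ≡ 29 (mod 299)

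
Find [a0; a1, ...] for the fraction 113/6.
[18; 1, 5]

Euclidean algorithm steps:
113 = 18 × 6 + 5
6 = 1 × 5 + 1
5 = 5 × 1 + 0
Continued fraction: [18; 1, 5]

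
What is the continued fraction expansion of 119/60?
[1; 1, 59]

Euclidean algorithm steps:
119 = 1 × 60 + 59
60 = 1 × 59 + 1
59 = 59 × 1 + 0
Continued fraction: [1; 1, 59]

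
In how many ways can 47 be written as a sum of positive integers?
124754

p(n) counts ways to write n as a sum of positive integers (order ignored).
Euler's pentagonal recurrence: p(k) = p(k-1) + p(k-2) - p(k-5) - p(k-7) + p(k-12) + p(k-15) - ... (offsets j(3j∓1)/2, signs ++--, p(0)=1, p(<0)=0).
DP table for k = 0..46: p(0)=1, p(1)=1, p(2)=2, p(3)=3, p(4)=5, p(5)=7, p(6)=11, p(7)=15, p(8)=22, p(9)=30, p(10)=42, p(11)=56, p(12)=77, p(13)=101, p(14)=135, p(15)=176, p(16)=231, p(17)=297, p(18)=385, p(19)=490, p(20)=627, p(21)=792, p(22)=1002, p(23)=1255, p(24)=1575, p(25)=1958, p(26)=2436, p(27)=3010, p(28)=3718, p(29)=4565, p(30)=5604, p(31)=6842, p(32)=8349, p(33)=10143, p(34)=12310, p(35)=14883, p(36)=17977, p(37)=21637, p(38)=26015, p(39)=31185, p(40)=37338, p(41)=44583, p(42)=53174, p(43)=63261, p(44)=75175, p(45)=89134, p(46)=105558.
Final step: p(47) = p(46) + p(45) - p(42) - p(40) + p(35) + p(32) - p(25) - p(21) + p(12) + p(7)
= 105558 + 89134 - 53174 - 37338 + 14883 + 8349 - 1958 - 792 + 77 + 15
= 124754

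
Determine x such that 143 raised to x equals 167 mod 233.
22

Baby-step giant-step with step n = ⌈√233⌉ = 16.
Baby steps 143^j mod 233 (j:value) for j=0..15: 0:1, 1:143, 2:178, 3:57, 4:229, 5:127, 6:220, 7:5, 8:16, 9:191, 10:52, 11:213, 12:169, 13:168, 14:25, 15:80.
Giant-step multiplier: 143^(-16) ≡ 143^(232-16) = 143^216 ≡ 152 (mod 233).
Giant steps γ_i = 167·152^i mod 233: γ_0=167, γ_1=220 (in table at j=6).
x = i·n + j = 1·16 + 6 = 22.
Check: 143^22 ≡ 167 (mod 233).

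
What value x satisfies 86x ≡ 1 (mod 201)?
194

gcd(86, 201) = 1, so the inverse exists.
Extended Euclidean algorithm on (201, 86):
201 = 2 × 86 + 29  ⟹  29 = (1)·201 + (-2)·86
86 = 2 × 29 + 28  ⟹  28 = (-2)·201 + (5)·86
29 = 1 × 28 + 1  ⟹  1 = (3)·201 + (-7)·86
So (-7)·86 ≡ 1 (mod 201), i.e. 86^(-1) ≡ -7 ≡ 194 (mod 201).
Check: 86 × 194 = 16684 ≡ 1 (mod 201)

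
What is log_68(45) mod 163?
119

Baby-step giant-step with step n = ⌈√163⌉ = 13.
Baby steps 68^j mod 163 (j:value) for j=0..12: 0:1, 1:68, 2:60, 3:5, 4:14, 5:137, 6:25, 7:70, 8:33, 9:125, 10:24, 11:2, 12:136.
Giant-step multiplier: 68^(-13) ≡ 68^(162-13) = 68^149 ≡ 72 (mod 163).
Giant steps γ_i = 45·72^i mod 163: γ_0=45, γ_1=143, γ_2=27, γ_3=151, γ_4=114, γ_5=58, γ_6=101, γ_7=100, γ_8=28, γ_9=60 (in table at j=2).
x = i·n + j = 9·13 + 2 = 119.
Check: 68^119 ≡ 45 (mod 163).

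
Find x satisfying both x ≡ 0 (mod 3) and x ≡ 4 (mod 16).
36

Using Chinese Remainder Theorem:
M = 3 × 16 = 48
M1 = 16, M2 = 3
y1 = 16^(-1) mod 3 = 1
y2 = 3^(-1) mod 16 = 11
x = (0×16×1 + 4×3×11) mod 48 = 36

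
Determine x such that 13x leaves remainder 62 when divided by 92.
x ≡ 26 (mod 92)

gcd(13, 92) = 1, which divides 62, so solutions exist.
Find 13^(-1) mod 92 by the extended Euclidean algorithm:
92 = 7 × 13 + 1  ⟹  1 = (1)·92 + (-7)·13
So (-7)·13 ≡ 1 (mod 92), i.e. 13^(-1) ≡ -7 ≡ 85 (mod 92).
x ≡ 85 × 62 = 5270 ≡ 26 (mod 92).
Check: 13 × 26 = 338 ≡ 62 (mod 92).
Unique solution: x ≡ 26 (mod 92)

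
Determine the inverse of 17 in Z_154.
145

gcd(17, 154) = 1, so the inverse exists.
Extended Euclidean algorithm on (154, 17):
154 = 9 × 17 + 1  ⟹  1 = (1)·154 + (-9)·17
So (-9)·17 ≡ 1 (mod 154), i.e. 17^(-1) ≡ -9 ≡ 145 (mod 154).
Check: 17 × 145 = 2465 ≡ 1 (mod 154)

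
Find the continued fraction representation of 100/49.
[2; 24, 2]

Euclidean algorithm steps:
100 = 2 × 49 + 2
49 = 24 × 2 + 1
2 = 2 × 1 + 0
Continued fraction: [2; 24, 2]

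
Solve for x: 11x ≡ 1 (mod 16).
3

gcd(11, 16) = 1, so the inverse exists.
Extended Euclidean algorithm on (16, 11):
16 = 1 × 11 + 5  ⟹  5 = (1)·16 + (-1)·11
11 = 2 × 5 + 1  ⟹  1 = (-2)·16 + (3)·11
So (3)·11 ≡ 1 (mod 16), i.e. 11^(-1) ≡ 3 (mod 16).
Check: 11 × 3 = 33 ≡ 1 (mod 16)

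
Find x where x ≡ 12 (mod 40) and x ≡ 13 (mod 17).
132

Using Chinese Remainder Theorem:
M = 40 × 17 = 680
M1 = 17, M2 = 40
y1 = 17^(-1) mod 40 = 33
y2 = 40^(-1) mod 17 = 3
x = (12×17×33 + 13×40×3) mod 680 = 132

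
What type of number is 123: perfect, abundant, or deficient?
deficient

Proper divisors of 123: sum = 1 + 3 + 41 = 45
Since 45 < 123, 123 is deficient.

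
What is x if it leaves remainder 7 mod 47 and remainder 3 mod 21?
759

Using Chinese Remainder Theorem:
M = 47 × 21 = 987
M1 = 21, M2 = 47
y1 = 21^(-1) mod 47 = 9
y2 = 47^(-1) mod 21 = 17
x = (7×21×9 + 3×47×17) mod 987 = 759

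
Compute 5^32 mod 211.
184

Repeated squaring. Binary of 32 = 100000.
5^1 ≡ 5 (mod 211); 5^2 ≡ 25 (mod 211); 5^4 ≡ 203 (mod 211); 5^8 ≡ 64 (mod 211); 5^16 ≡ 87 (mod 211); 5^32 ≡ 184 (mod 211)
5^32 = 5^32 ≡ 184 (mod 211)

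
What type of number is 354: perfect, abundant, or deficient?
abundant

Proper divisors of 354: sum = 1 + 2 + 3 + 6 + 59 + 118 + 177 = 366
Since 366 > 354, 354 is abundant.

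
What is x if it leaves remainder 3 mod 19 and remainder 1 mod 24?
193

Using Chinese Remainder Theorem:
M = 19 × 24 = 456
M1 = 24, M2 = 19
y1 = 24^(-1) mod 19 = 4
y2 = 19^(-1) mod 24 = 19
x = (3×24×4 + 1×19×19) mod 456 = 193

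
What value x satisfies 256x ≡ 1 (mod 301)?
107

gcd(256, 301) = 1, so the inverse exists.
Extended Euclidean algorithm on (301, 256):
301 = 1 × 256 + 45  ⟹  45 = (1)·301 + (-1)·256
256 = 5 × 45 + 31  ⟹  31 = (-5)·301 + (6)·256
45 = 1 × 31 + 14  ⟹  14 = (6)·301 + (-7)·256
31 = 2 × 14 + 3  ⟹  3 = (-17)·301 + (20)·256
14 = 4 × 3 + 2  ⟹  2 = (74)·301 + (-87)·256
3 = 1 × 2 + 1  ⟹  1 = (-91)·301 + (107)·256
So (107)·256 ≡ 1 (mod 301), i.e. 256^(-1) ≡ 107 (mod 301).
Check: 256 × 107 = 27392 ≡ 1 (mod 301)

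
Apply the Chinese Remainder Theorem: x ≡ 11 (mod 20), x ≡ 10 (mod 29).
271

Using Chinese Remainder Theorem:
M = 20 × 29 = 580
M1 = 29, M2 = 20
y1 = 29^(-1) mod 20 = 9
y2 = 20^(-1) mod 29 = 16
x = (11×29×9 + 10×20×16) mod 580 = 271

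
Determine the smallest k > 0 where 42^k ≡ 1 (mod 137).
136

137 is prime, so ord(42) divides φ(137) = 136.
Divisors of 136: 1, 2, 4, 8, 17, 34, 68, 136.
Repeated squaring: 42^1 ≡ 42, 42^2 ≡ 120, 42^4 ≡ 15, 42^8 ≡ 88, 42^16 ≡ 72, 42^32 ≡ 115, 42^64 ≡ 73, 42^128 ≡ 123 (mod 137).
Test 42^d mod 137 for each divisor d in increasing order:
42^1 ≡ 42
42^2 ≡ 120
42^4 ≡ 15
42^8 ≡ 88
42^17 = 42^16·42^1 ≡ 10
42^34 = 42^32·42^2 ≡ 100
42^68 = 42^64·42^4 ≡ 136
42^136 = 42^128·42^8 ≡ 1  ← first divisor giving 1
The order is 136.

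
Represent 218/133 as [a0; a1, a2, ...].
[1; 1, 1, 1, 3, 2, 1, 3]

Euclidean algorithm steps:
218 = 1 × 133 + 85
133 = 1 × 85 + 48
85 = 1 × 48 + 37
48 = 1 × 37 + 11
37 = 3 × 11 + 4
11 = 2 × 4 + 3
4 = 1 × 3 + 1
3 = 3 × 1 + 0
Continued fraction: [1; 1, 1, 1, 3, 2, 1, 3]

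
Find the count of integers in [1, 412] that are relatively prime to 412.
204

412 = 2^2 × 103
φ(n) = n × ∏(1 - 1/p) for each prime p dividing n
φ(412) = 412 × (1 - 1/2) × (1 - 1/103) = 204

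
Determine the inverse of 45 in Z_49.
12

gcd(45, 49) = 1, so the inverse exists.
Extended Euclidean algorithm on (49, 45):
49 = 1 × 45 + 4  ⟹  4 = (1)·49 + (-1)·45
45 = 11 × 4 + 1  ⟹  1 = (-11)·49 + (12)·45
So (12)·45 ≡ 1 (mod 49), i.e. 45^(-1) ≡ 12 (mod 49).
Check: 45 × 12 = 540 ≡ 1 (mod 49)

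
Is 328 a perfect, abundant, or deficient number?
deficient

Proper divisors of 328: sum = 1 + 2 + 4 + 8 + 41 + 82 + 164 = 302
Since 302 < 328, 328 is deficient.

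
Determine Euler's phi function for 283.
282

283 = 283
φ(n) = n × ∏(1 - 1/p) for each prime p dividing n
φ(283) = 283 × (1 - 1/283) = 282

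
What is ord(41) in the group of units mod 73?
18

73 is prime, so ord(41) divides φ(73) = 72.
Divisors of 72: 1, 2, 3, 4, 6, 8, 9, 12, 18, 24, 36, 72.
Repeated squaring: 41^1 ≡ 41, 41^2 ≡ 2, 41^4 ≡ 4, 41^8 ≡ 16, 41^16 ≡ 37, 41^32 ≡ 55, 41^64 ≡ 32 (mod 73).
Test 41^d mod 73 for each divisor d in increasing order:
41^1 ≡ 41
41^2 ≡ 2
41^3 = 41^2·41^1 ≡ 9
41^4 ≡ 4
41^6 = 41^4·41^2 ≡ 8
41^8 ≡ 16
41^9 = 41^8·41^1 ≡ 72
41^12 = 41^8·41^4 ≡ 64
41^18 = 41^16·41^2 ≡ 1  ← first divisor giving 1
The order is 18.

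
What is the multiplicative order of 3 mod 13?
3

13 is prime, so ord(3) divides φ(13) = 12.
Divisors of 12: 1, 2, 3, 4, 6, 12.
Repeated squaring: 3^1 ≡ 3, 3^2 ≡ 9, 3^4 ≡ 3, 3^8 ≡ 9 (mod 13).
Test 3^d mod 13 for each divisor d in increasing order:
3^1 ≡ 3
3^2 ≡ 9
3^3 = 3^2·3^1 ≡ 1  ← first divisor giving 1
The order is 3.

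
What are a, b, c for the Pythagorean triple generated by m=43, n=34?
(693, 2924, 3005)

Euclid's formula: a = m² - n², b = 2mn, c = m² + n²
m = 43, n = 34
a = 43² - 34² = 1849 - 1156 = 693
b = 2 × 43 × 34 = 2924
c = 43² + 34² = 1849 + 1156 = 3005
Verification: 693² + 2924² = 480249 + 8549776 = 9030025 = 3005² ✓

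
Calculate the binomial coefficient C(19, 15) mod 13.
2

Using Lucas' theorem:
Write n=19 and k=15 in base 13:
n in base 13: [1, 6]
k in base 13: [1, 2]
C(19,15) mod 13 = ∏ C(n_i, k_i) mod 13
Digit binomials (mod 13): C(1,1) = 1; C(6,2) = 15 ≡ 2
Product: 1 × 2 = 2 ≡ 2 (mod 13)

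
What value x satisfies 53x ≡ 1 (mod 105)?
2

gcd(53, 105) = 1, so the inverse exists.
Extended Euclidean algorithm on (105, 53):
105 = 1 × 53 + 52  ⟹  52 = (1)·105 + (-1)·53
53 = 1 × 52 + 1  ⟹  1 = (-1)·105 + (2)·53
So (2)·53 ≡ 1 (mod 105), i.e. 53^(-1) ≡ 2 (mod 105).
Check: 53 × 2 = 106 ≡ 1 (mod 105)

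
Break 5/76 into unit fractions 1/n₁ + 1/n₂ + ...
1/16 + 1/304

Greedy algorithm:
5/76: ceiling(76/5) = 16, use 1/16
1/304: ceiling(304/1) = 304, use 1/304
Result: 5/76 = 1/16 + 1/304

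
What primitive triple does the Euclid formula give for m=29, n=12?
(697, 696, 985)

Euclid's formula: a = m² - n², b = 2mn, c = m² + n²
m = 29, n = 12
a = 29² - 12² = 841 - 144 = 697
b = 2 × 29 × 12 = 696
c = 29² + 12² = 841 + 144 = 985
Verification: 697² + 696² = 485809 + 484416 = 970225 = 985² ✓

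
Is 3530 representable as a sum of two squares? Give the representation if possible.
7² + 59² (a=7, b=59)

Factorization: 3530 = 2 × 5 × 353
By Fermat: n is sum of two squares iff every prime p ≡ 3 (mod 4) appears to even power.
All primes ≡ 3 (mod 4) appear to even power.
Search a = 0, 1, 2, … for 3530 - a² a perfect square: first hit at a = 7: 3530 - 49 = 3481 = 59².
3530 = 7² + 59² = 49 + 3481 ✓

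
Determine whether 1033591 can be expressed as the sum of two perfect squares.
Not possible

Factorization: 1033591 = 13 × 43^3
By Fermat: n is sum of two squares iff every prime p ≡ 3 (mod 4) appears to even power.
Prime(s) ≡ 3 (mod 4) with odd exponent: [(43, 3)]
Therefore 1033591 cannot be expressed as a² + b².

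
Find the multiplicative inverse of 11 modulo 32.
3

gcd(11, 32) = 1, so the inverse exists.
Extended Euclidean algorithm on (32, 11):
32 = 2 × 11 + 10  ⟹  10 = (1)·32 + (-2)·11
11 = 1 × 10 + 1  ⟹  1 = (-1)·32 + (3)·11
So (3)·11 ≡ 1 (mod 32), i.e. 11^(-1) ≡ 3 (mod 32).
Check: 11 × 3 = 33 ≡ 1 (mod 32)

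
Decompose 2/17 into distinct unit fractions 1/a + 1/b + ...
1/9 + 1/153

Greedy algorithm:
2/17: ceiling(17/2) = 9, use 1/9
1/153: ceiling(153/1) = 153, use 1/153
Result: 2/17 = 1/9 + 1/153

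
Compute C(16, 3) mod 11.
10

Using Lucas' theorem:
Write n=16 and k=3 in base 11:
n in base 11: [1, 5]
k in base 11: [0, 3]
C(16,3) mod 11 = ∏ C(n_i, k_i) mod 11
Digit binomials (mod 11): C(1,0) = 1; C(5,3) = 10
Product: 1 × 10 = 10 ≡ 10 (mod 11)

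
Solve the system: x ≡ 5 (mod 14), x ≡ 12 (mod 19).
145

Using Chinese Remainder Theorem:
M = 14 × 19 = 266
M1 = 19, M2 = 14
y1 = 19^(-1) mod 14 = 3
y2 = 14^(-1) mod 19 = 15
x = (5×19×3 + 12×14×15) mod 266 = 145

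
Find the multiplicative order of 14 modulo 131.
130

131 is prime, so ord(14) divides φ(131) = 130.
Divisors of 130: 1, 2, 5, 10, 13, 26, 65, 130.
Repeated squaring: 14^1 ≡ 14, 14^2 ≡ 65, 14^4 ≡ 33, 14^8 ≡ 41, 14^16 ≡ 109, 14^32 ≡ 91, 14^64 ≡ 28, 14^128 ≡ 129 (mod 131).
Test 14^d mod 131 for each divisor d in increasing order:
14^1 ≡ 14
14^2 ≡ 65
14^5 = 14^4·14^1 ≡ 69
14^10 = 14^8·14^2 ≡ 45
14^13 = 14^8·14^4·14^1 ≡ 78
14^26 = 14^16·14^8·14^2 ≡ 58
14^65 = 14^64·14^1 ≡ 130
14^130 = 14^128·14^2 ≡ 1  ← first divisor giving 1
The order is 130.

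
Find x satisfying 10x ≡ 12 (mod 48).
x ≡ 6 (mod 24)

gcd(10, 48) = 2, which divides 12, so solutions exist.
Divide through by 2: 5x ≡ 6 (mod 24).
Find 5^(-1) mod 24 by the extended Euclidean algorithm:
24 = 4 × 5 + 4  ⟹  4 = (1)·24 + (-4)·5
5 = 1 × 4 + 1  ⟹  1 = (-1)·24 + (5)·5
So (5)·5 ≡ 1 (mod 24), i.e. 5^(-1) ≡ 5 (mod 24).
x ≡ 5 × 6 = 30 ≡ 6 (mod 24).
Check: 10 × 6 = 60 ≡ 12 (mod 48).
x ≡ 6 (mod 24), giving 2 solutions mod 48.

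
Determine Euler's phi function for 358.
178

358 = 2 × 179
φ(n) = n × ∏(1 - 1/p) for each prime p dividing n
φ(358) = 358 × (1 - 1/2) × (1 - 1/179) = 178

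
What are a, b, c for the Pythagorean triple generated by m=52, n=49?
(303, 5096, 5105)

Euclid's formula: a = m² - n², b = 2mn, c = m² + n²
m = 52, n = 49
a = 52² - 49² = 2704 - 2401 = 303
b = 2 × 52 × 49 = 5096
c = 52² + 49² = 2704 + 2401 = 5105
Verification: 303² + 5096² = 91809 + 25969216 = 26061025 = 5105² ✓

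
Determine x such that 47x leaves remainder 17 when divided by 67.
x ≡ 36 (mod 67)

gcd(47, 67) = 1, which divides 17, so solutions exist.
Find 47^(-1) mod 67 by the extended Euclidean algorithm:
67 = 1 × 47 + 20  ⟹  20 = (1)·67 + (-1)·47
47 = 2 × 20 + 7  ⟹  7 = (-2)·67 + (3)·47
20 = 2 × 7 + 6  ⟹  6 = (5)·67 + (-7)·47
7 = 1 × 6 + 1  ⟹  1 = (-7)·67 + (10)·47
So (10)·47 ≡ 1 (mod 67), i.e. 47^(-1) ≡ 10 (mod 67).
x ≡ 10 × 17 = 170 ≡ 36 (mod 67).
Check: 47 × 36 = 1692 ≡ 17 (mod 67).
Unique solution: x ≡ 36 (mod 67)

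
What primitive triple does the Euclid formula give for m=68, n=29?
(3783, 3944, 5465)

Euclid's formula: a = m² - n², b = 2mn, c = m² + n²
m = 68, n = 29
a = 68² - 29² = 4624 - 841 = 3783
b = 2 × 68 × 29 = 3944
c = 68² + 29² = 4624 + 841 = 5465
Verification: 3783² + 3944² = 14311089 + 15555136 = 29866225 = 5465² ✓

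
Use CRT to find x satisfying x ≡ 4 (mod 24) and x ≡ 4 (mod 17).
4

Using Chinese Remainder Theorem:
M = 24 × 17 = 408
M1 = 17, M2 = 24
y1 = 17^(-1) mod 24 = 17
y2 = 24^(-1) mod 17 = 5
x = (4×17×17 + 4×24×5) mod 408 = 4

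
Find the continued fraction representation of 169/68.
[2; 2, 16, 2]

Euclidean algorithm steps:
169 = 2 × 68 + 33
68 = 2 × 33 + 2
33 = 16 × 2 + 1
2 = 2 × 1 + 0
Continued fraction: [2; 2, 16, 2]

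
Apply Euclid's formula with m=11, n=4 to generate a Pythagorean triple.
(105, 88, 137)

Euclid's formula: a = m² - n², b = 2mn, c = m² + n²
m = 11, n = 4
a = 11² - 4² = 121 - 16 = 105
b = 2 × 11 × 4 = 88
c = 11² + 4² = 121 + 16 = 137
Verification: 105² + 88² = 11025 + 7744 = 18769 = 137² ✓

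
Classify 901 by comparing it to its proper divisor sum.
deficient

Proper divisors of 901: sum = 1 + 17 + 53 = 71
Since 71 < 901, 901 is deficient.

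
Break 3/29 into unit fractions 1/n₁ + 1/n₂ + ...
1/10 + 1/290

Greedy algorithm:
3/29: ceiling(29/3) = 10, use 1/10
1/290: ceiling(290/1) = 290, use 1/290
Result: 3/29 = 1/10 + 1/290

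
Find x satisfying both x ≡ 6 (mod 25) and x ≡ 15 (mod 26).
431

Using Chinese Remainder Theorem:
M = 25 × 26 = 650
M1 = 26, M2 = 25
y1 = 26^(-1) mod 25 = 1
y2 = 25^(-1) mod 26 = 25
x = (6×26×1 + 15×25×25) mod 650 = 431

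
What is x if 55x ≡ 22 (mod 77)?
x ≡ 6 (mod 7)

gcd(55, 77) = 11, which divides 22, so solutions exist.
Divide through by 11: 5x ≡ 2 (mod 7).
Find 5^(-1) mod 7 by the extended Euclidean algorithm:
7 = 1 × 5 + 2  ⟹  2 = (1)·7 + (-1)·5
5 = 2 × 2 + 1  ⟹  1 = (-2)·7 + (3)·5
So (3)·5 ≡ 1 (mod 7), i.e. 5^(-1) ≡ 3 (mod 7).
x ≡ 3 × 2 = 6 ≡ 6 (mod 7).
Check: 55 × 6 = 330 ≡ 22 (mod 77).
x ≡ 6 (mod 7), giving 11 solutions mod 77.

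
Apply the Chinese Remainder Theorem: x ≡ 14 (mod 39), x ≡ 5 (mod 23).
833

Using Chinese Remainder Theorem:
M = 39 × 23 = 897
M1 = 23, M2 = 39
y1 = 23^(-1) mod 39 = 17
y2 = 39^(-1) mod 23 = 13
x = (14×23×17 + 5×39×13) mod 897 = 833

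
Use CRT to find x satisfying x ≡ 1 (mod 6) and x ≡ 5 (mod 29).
121

Using Chinese Remainder Theorem:
M = 6 × 29 = 174
M1 = 29, M2 = 6
y1 = 29^(-1) mod 6 = 5
y2 = 6^(-1) mod 29 = 5
x = (1×29×5 + 5×6×5) mod 174 = 121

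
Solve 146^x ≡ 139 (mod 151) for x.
8

Baby-step giant-step with step n = ⌈√151⌉ = 13.
Baby steps 146^j mod 151 (j:value) for j=0..12: 0:1, 1:146, 2:25, 3:26, 4:21, 5:46, 6:72, 7:93, 8:139, 9:60, 10:2, 11:141, 12:50.
h = 139 is already in the table at j=8, so x = 8.
Check: 146^8 ≡ 139 (mod 151).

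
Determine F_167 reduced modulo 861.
13

Matrix identity: Q^n = [[F_(n+1), F_n], [F_n, F_(n-1)]] with Q = [[1,1],[1,0]].
n = 167 = 10100111₂. Square-and-multiply, entries mod 861:
Q^1 = [[1,1],[1,0]]
Q^2 = (Q^1)² = [[2,1],[1,1]]
Q^5 = (Q^2)²·Q = [[8,5],[5,3]]
Q^10 = (Q^5)² = [[89,55],[55,34]]
Q^20 = (Q^10)² = [[614,738],[738,737]]
Q^41 = (Q^20)²·Q = [[370,370],[370,0]]
Q^83 = (Q^41)²·Q = [[3,2],[2,1]]
Q^167 = (Q^83)²·Q = [[21,13],[13,8]]
F_167 mod 861 = Q^167[0][1] = 13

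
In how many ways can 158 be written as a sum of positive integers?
88751778802

p(n) counts ways to write n as a sum of positive integers (order ignored).
Euler's pentagonal recurrence: p(k) = p(k-1) + p(k-2) - p(k-5) - p(k-7) + p(k-12) + p(k-15) - ... (offsets j(3j∓1)/2, signs ++--, p(0)=1, p(<0)=0).
DP table for k = 0..157: p(0)=1, p(1)=1, p(2)=2, p(3)=3, p(4)=5, p(5)=7, p(6)=11, p(7)=15, p(8)=22, p(9)=30, p(10)=42, p(11)=56, p(12)=77, p(13)=101, p(14)=135, p(15)=176, p(16)=231, p(17)=297, p(18)=385, p(19)=490, p(20)=627, p(21)=792, p(22)=1002, p(23)=1255, p(24)=1575, p(25)=1958, p(26)=2436, p(27)=3010, p(28)=3718, p(29)=4565, p(30)=5604, p(31)=6842, p(32)=8349, p(33)=10143, p(34)=12310, p(35)=14883, p(36)=17977, p(37)=21637, p(38)=26015, p(39)=31185, p(40)=37338, p(41)=44583, p(42)=53174, p(43)=63261, p(44)=75175, p(45)=89134, p(46)=105558, p(47)=124754, p(48)=147273, p(49)=173525, p(50)=204226, p(51)=239943, p(52)=281589, p(53)=329931, p(54)=386155, p(55)=451276, p(56)=526823, p(57)=614154, p(58)=715220, p(59)=831820, p(60)=966467, p(61)=1121505, p(62)=1300156, p(63)=1505499, p(64)=1741630, p(65)=2012558, p(66)=2323520, p(67)=2679689, p(68)=3087735, p(69)=3554345, p(70)=4087968, p(71)=4697205, p(72)=5392783, p(73)=6185689, p(74)=7089500, p(75)=8118264, p(76)=9289091, p(77)=10619863, p(78)=12132164, p(79)=13848650, p(80)=15796476, p(81)=18004327, p(82)=20506255, p(83)=23338469, p(84)=26543660, p(85)=30167357, p(86)=34262962, p(87)=38887673, p(88)=44108109, p(89)=49995925, p(90)=56634173, p(91)=64112359, p(92)=72533807, p(93)=82010177, p(94)=92669720, p(95)=104651419, p(96)=118114304, p(97)=133230930, p(98)=150198136, p(99)=169229875, p(100)=190569292, p(101)=214481126, p(102)=241265379, p(103)=271248950, p(104)=304801365, p(105)=342325709, p(106)=384276336, p(107)=431149389, p(108)=483502844, p(109)=541946240, p(110)=607163746, p(111)=679903203, p(112)=761002156, p(113)=851376628, p(114)=952050665, p(115)=1064144451, p(116)=1188908248, p(117)=1327710076, p(118)=1482074143, p(119)=1653668665, p(120)=1844349560, p(121)=2056148051, p(122)=2291320912, p(123)=2552338241, p(124)=2841940500, p(125)=3163127352, p(126)=3519222692, p(127)=3913864295, p(128)=4351078600, p(129)=4835271870, p(130)=5371315400, p(131)=5964539504, p(132)=6620830889, p(133)=7346629512, p(134)=8149040695, p(135)=9035836076, p(136)=10015581680, p(137)=11097645016, p(138)=12292341831, p(139)=13610949895, p(140)=15065878135, p(141)=16670689208, p(142)=18440293320, p(143)=20390982757, p(144)=22540654445, p(145)=24908858009, p(146)=27517052599, p(147)=30388671978, p(148)=33549419497, p(149)=37027355200, p(150)=40853235313, p(151)=45060624582, p(152)=49686288421, p(153)=54770336324, p(154)=60356673280, p(155)=66493182097, p(156)=73232243759, p(157)=80630964769.
Final step: p(158) = p(157) + p(156) - p(153) - p(151) + p(146) + p(143) - p(136) - p(132) + p(123) + p(118) - p(107) - p(101) + p(88) + p(81) - p(66) - p(58) + p(41) + p(32) - p(13) - p(3)
= 80630964769 + 73232243759 - 54770336324 - 45060624582 + 27517052599 + 20390982757 - 10015581680 - 6620830889 + 2552338241 + 1482074143 - 431149389 - 214481126 + 44108109 + 18004327 - 2323520 - 715220 + 44583 + 8349 - 101 - 3
= 88751778802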